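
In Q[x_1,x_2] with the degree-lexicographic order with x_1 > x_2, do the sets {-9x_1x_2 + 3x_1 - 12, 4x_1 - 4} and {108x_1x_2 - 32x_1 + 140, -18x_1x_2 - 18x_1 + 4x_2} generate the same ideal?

No, the ideals differ.

Two ideals are equal iff their reduced Gröbner bases coincide (the reduced basis is unique for a fixed ordering).
Buchberger on the first generating set:
f_1 = -9x_1x_2 + 3x_1 - 12, LT = x_1x_2.
f_2 = 4x_1 - 4, LT = x_1.

S(f_1,f_2): lcm = x_1x_2. S = -1/3x_1 + x_2 + 4/3.
  leading term x_1: subtract (-1/12)·f_2 from -1/3x_1 + x_2 + 4/3 → x_2 + 1
  leading term x_2: no divisor's leading term divides it; move x_2 to the remainder.
  leading term 1: no divisor's leading term divides it; move 1 to the remainder.
  remainder x_2 + 1 ≠ 0; add g_3 = x_2 + 1 to the basis.

The other S-polynomials (S(f_1,g_3), S(f_2,g_3)) all reduce to 0 modulo the current basis, so we have a Gröbner basis.
Inter-reduce: drop elements whose leading term is divisible by another's, tail-reduce, and make monic.
Reduced Gröbner basis: {x_1 - 1, x_2 + 1}.

Buchberger on the second generating set:
h_1 = 108x_1x_2 - 32x_1 + 140, LT = x_1x_2.
h_2 = -18x_1x_2 - 18x_1 + 4x_2, LT = x_1x_2.

S(h_1,h_2): lcm = x_1x_2. S = -35/27x_1 + 2/9x_2 + 35/27.
  leading term x_1: no divisor's leading term divides it; move -35/27x_1 to the remainder.
  leading term x_2: no divisor's leading term divides it; move 2/9x_2 to the remainder.
  leading term 1: no divisor's leading term divides it; move 35/27 to the remainder.
  remainder -35/27x_1 + 2/9x_2 + 35/27 ≠ 0; add k_3 = -35/27x_1 + 2/9x_2 + 35/27 to the basis.

S(h_1,k_3): lcm = x_1x_2. S = 6/35x_2^2 - 8/27x_1 + x_2 + 35/27.
  leading term x_2^2: no divisor's leading term divides it; move 6/35x_2^2 to the remainder.
  leading term x_1: subtract (8/35)·k_3 from -8/27x_1 + x_2 + 35/27 → 299/315x_2 + 1
  leading term x_2: no divisor's leading term divides it; move 299/315x_2 to the remainder.
  leading term 1: no divisor's leading term divides it; move 1 to the remainder.
  remainder 6/35x_2^2 + 299/315x_2 + 1 ≠ 0; add k_4 = 6/35x_2^2 + 299/315x_2 + 1 to the basis.

The other S-polynomials (S(h_2,k_3), S(h_1,k_4), S(h_2,k_4), S(k_3,k_4)) all reduce to 0 modulo the current basis, so we have a Gröbner basis.
Inter-reduce: drop elements whose leading term is divisible by another's, tail-reduce, and make monic.
Reduced Gröbner basis: {x_2^2 + 299/54x_2 + 35/6, x_1 - 6/35x_2 - 1}.

These differ, so the ideals are not equal.
The choice of monomial ordering does not affect the verdict — as long as both bases are computed under the same ordering, their equality decides ideal equality.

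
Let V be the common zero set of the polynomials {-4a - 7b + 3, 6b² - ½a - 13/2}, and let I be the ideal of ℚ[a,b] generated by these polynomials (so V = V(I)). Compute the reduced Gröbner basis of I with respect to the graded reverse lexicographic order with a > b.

Buchberger's algorithm terminates because the ascending chain of leading-term ideals stabilizes.

f_1 = -4a - 7b + 3, LT = a.
f_2 = 6b² - ½a - 13/2, LT = b².

The S-polynomials (S(f_1,f_2)) all reduce to 0 modulo the current basis, so we have a Gröbner basis.

G = {b² + 7/48b - 55/48, a + 7/4b - ¾}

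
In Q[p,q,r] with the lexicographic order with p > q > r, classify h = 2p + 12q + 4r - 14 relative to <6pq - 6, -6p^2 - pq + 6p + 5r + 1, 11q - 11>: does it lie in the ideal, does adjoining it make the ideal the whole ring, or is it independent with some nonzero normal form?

2p + 12q + 4r - 14 lies in I (it reduces to 0).

First compute the reduced Gröbner basis of I by Buchberger's algorithm.
f_1 = 6pq - 6, LT = pq.
f_2 = -6p^2 - pq + 6p + 5r + 1, LT = p^2.
f_3 = 11q - 11, LT = q.

S(f_1,f_2): lcm = p^2q. S = -1/6pq^2 + pq - p + 5/6qr + 1/6q.
  leading term pq^2: subtract (-1/36q)·f_1 from -1/6pq^2 + pq - p + 5/6qr + 1/6q → pq - p + 5/6qr
  leading term pq: subtract (1/6)·f_1 from pq - p + 5/6qr → -p + 5/6qr + 1
  leading term p: no divisor's leading term divides it; move -p to the remainder.
  leading term qr: subtract (5/66r)·f_3 from 5/6qr + 1 → 5/6r + 1
  leading term r: no divisor's leading term divides it; move 5/6r to the remainder.
  leading term 1: no divisor's leading term divides it; move 1 to the remainder.
  remainder -p + 5/6r + 1 ≠ 0; add k_4 = -p + 5/6r + 1 to the basis.

S(f_1,f_3): lcm = pq. S = p - 1.
  leading term p: subtract (-1)·k_4 from p - 1 → 5/6r
  leading term r: no divisor's leading term divides it; move 5/6r to the remainder.
  remainder 5/6r ≠ 0; add k_5 = 5/6r to the basis.

The other S-polynomials (S(f_2,f_3), S(f_1,k_4), S(f_2,k_4), S(f_3,k_4), S(f_1,k_5), S(f_2,k_5), S(f_3,k_5), S(k_4,k_5)) all reduce to 0 modulo the current basis, so we have a Gröbner basis.
Inter-reduce: drop elements whose leading term is divisible by another's, tail-reduce, and make monic.
Reduced Gröbner basis: {p - 1, q - 1, r}.
Label its elements g_1 = p - 1, g_2 = q - 1, g_3 = r.

Reduce h = 2p + 12q + 4r - 14 modulo G:
  leading term p: subtract (2)·g_1 from 2p + 12q + 4r - 14 → 12q + 4r - 12
  leading term q: subtract (12)·g_2 from 12q + 4r - 12 → 4r
  leading term r: subtract (4)·g_3 from 4r → 0
  normal form = 0.
Since the normal form is 0, h ∈ I.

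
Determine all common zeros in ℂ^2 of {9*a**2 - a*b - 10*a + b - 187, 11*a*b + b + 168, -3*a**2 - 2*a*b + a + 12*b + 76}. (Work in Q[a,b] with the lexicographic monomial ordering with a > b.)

{(5, -3)}

Compute a lex Gröbner basis by Buchberger's algorithm.
f_1 = 9*a**2 - a*b - 10*a + b - 187, LT = a**2.
f_2 = 11*a*b + b + 168, LT = a*b.
f_3 = -3*a**2 - 2*a*b + a + 12*b + 76, LT = a**2.

S(f_1,f_2): lcm = a**2*b. S = -1/9*a*b**2 - 119/99*a*b - 168/11*a + 1/9*b**2 - 187/9*b.
  leading term a*b**2: subtract (-1/99*b)·f_2 from -1/9*a*b**2 - 119/99*a*b - 168/11*a + 1/9*b**2 - 187/9*b → -119/99*a*b - 168/11*a + 4/33*b**2 - 1889/99*b
  leading term a*b: subtract (-119/1089)·f_2 from -119/99*a*b - 168/11*a + 4/33*b**2 - 1889/99*b → -168/11*a + 4/33*b**2 - 20660/1089*b + 6664/363
  leading term a: no divisor's leading term divides it; move -168/11*a to the remainder.
  leading term b**2: no divisor's leading term divides it; move 4/33*b**2 to the remainder.
  leading term b: no divisor's leading term divides it; move -20660/1089*b to the remainder.
  leading term 1: no divisor's leading term divides it; move 6664/363 to the remainder.
  remainder -168/11*a + 4/33*b**2 - 20660/1089*b + 6664/363 ≠ 0; add h_4 = -168/11*a + 4/33*b**2 - 20660/1089*b + 6664/363 to the basis.

S(f_1,f_3): lcm = a**2. S = -7/9*a*b - 7/9*a + 37/9*b + 41/9.
  leading term a*b: subtract (-7/99)·f_2 from -7/9*a*b - 7/9*a + 37/9*b + 41/9 → -7/9*a + 46/11*b + 1627/99
  leading term a: subtract (11/216)·h_4 from -7/9*a + 46/11*b + 1627/99 → -1/162*b**2 + 27521/5346*b + 13810/891
  leading term b**2: no divisor's leading term divides it; move -1/162*b**2 to the remainder.
  leading term b: no divisor's leading term divides it; move 27521/5346*b to the remainder.
  leading term 1: no divisor's leading term divides it; move 13810/891 to the remainder.
  remainder -1/162*b**2 + 27521/5346*b + 13810/891 ≠ 0; add h_5 = -1/162*b**2 + 27521/5346*b + 13810/891 to the basis.

S(f_2,f_3): lcm = a**2*b. S = -2/3*a*b**2 + 14/33*a*b + 168/11*a + 4*b**2 + 76/3*b.
  leading term a*b**2: subtract (-2/33*b)·f_2 from -2/3*a*b**2 + 14/33*a*b + 168/11*a + 4*b**2 + 76/3*b → 14/33*a*b + 168/11*a + 134/33*b**2 + 1172/33*b
  leading term a*b: subtract (14/363)·f_2 from 14/33*a*b + 168/11*a + 134/33*b**2 + 1172/33*b → 168/11*a + 134/33*b**2 + 12878/363*b - 784/121
  leading term a: subtract (-1)·h_4 from 168/11*a + 134/33*b**2 + 12878/363*b - 784/121 → 46/11*b**2 + 1634/99*b + 392/33
  leading term b**2: subtract (-7452/11)·h_5 from 46/11*b**2 + 1634/99*b + 392/33 → 3815872/1089*b + 3815872/363
  leading term b: no divisor's leading term divides it; move 3815872/1089*b to the remainder.
  leading term 1: no divisor's leading term divides it; move 3815872/363 to the remainder.
  remainder 3815872/1089*b + 3815872/363 ≠ 0; add h_6 = 3815872/1089*b + 3815872/363 to the basis.

The other S-polynomials (S(f_1,h_4), S(f_2,h_4), S(f_3,h_4), S(f_1,h_5), S(f_2,h_5), S(f_3,h_5), S(h_4,h_5), S(f_1,h_6), S(f_2,h_6), S(f_3,h_6), S(h_4,h_6), S(h_5,h_6)) all reduce to 0 modulo the current basis, so we have a Gröbner basis.
Inter-reduce: drop elements whose leading term is divisible by another's, tail-reduce, and make monic.
Reduced Gröbner basis: {a - 5, b + 3}.

Elimination: the polynomial b + 3 lies in the elimination ideal for b, so b ∈ {-3}. For each such b, the remaining basis elements (now univariate) give the rest of the solution.
  b = -3: the earlier basis element becomes a - 5 = 0, giving a = 5 — point (5, -3).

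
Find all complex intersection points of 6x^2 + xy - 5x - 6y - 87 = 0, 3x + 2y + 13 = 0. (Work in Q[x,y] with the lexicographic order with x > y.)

Compute a lex Gröbner basis by Buchberger's algorithm.
f_1 = 6x^2 + xy - 5x - 6y - 87, LT = x^2.
f_2 = 3x + 2y + 13, LT = x.

S(f_1,f_2): lcm = x^2. S = -1/2xy - 31/6x - y - 29/2.
  leading term xy: subtract (-1/6y)·f_2 from -1/2xy - 31/6x - y - 29/2 → -31/6x + 1/3y^2 + 7/6y - 29/2
  leading term x: subtract (-31/18)·f_2 from -31/6x + 1/3y^2 + 7/6y - 29/2 → 1/3y^2 + 83/18y + 71/9
  leading term y^2: no divisor's leading term divides it; move 1/3y^2 to the remainder.
  leading term y: no divisor's leading term divides it; move 83/18y to the remainder.
  leading term 1: no divisor's leading term divides it; move 71/9 to the remainder.
  remainder 1/3y^2 + 83/18y + 71/9 ≠ 0; add h_3 = 1/3y^2 + 83/18y + 71/9 to the basis.

The other S-polynomials (S(f_1,h_3), S(f_2,h_3)) all reduce to 0 modulo the current basis, so we have a Gröbner basis.
Inter-reduce: drop elements whose leading term is divisible by another's, tail-reduce, and make monic.
Reduced Gröbner basis: {x + 2/3y + 13/3, y^2 + 83/6y + 71/3}.

Since the basis is lex-ordered, y^2 + 83/6y + 71/3 is univariate in y. Its roots are {-71/6, -2}. Back-substituting each root into the other basis elements fixes the other coordinates.
  y = -71/6: the earlier basis element becomes x - 32/9 = 0, giving x = 32/9 — point (32/9, -71/6).
  y = -2: the earlier basis element becomes x + 3 = 0, giving x = -3 — point (-3, -2).

{(32/9, -71/6), (-3, -2)}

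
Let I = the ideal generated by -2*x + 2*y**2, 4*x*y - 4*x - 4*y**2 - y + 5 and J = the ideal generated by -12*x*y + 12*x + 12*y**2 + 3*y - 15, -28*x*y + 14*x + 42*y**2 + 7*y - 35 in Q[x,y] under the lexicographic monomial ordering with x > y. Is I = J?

Equality of ideals is decidable: compute both reduced Gröbner bases (unique for the ordering) and check whether they agree.
Buchberger on the first generating set:
f_1 = -2*x + 2*y**2, LT = x.
f_2 = 4*x*y - 4*x - 4*y**2 - y + 5, LT = x*y.

S(f_1,f_2): lcm = x*y. S = x - y**3 + y**2 + 1/4*y - 5/4.
  reduce S modulo (f_1, f_2):
  remainder -y**3 + 2*y**2 + 1/4*y - 5/4 ≠ 0; add g_3 = -y**3 + 2*y**2 + 1/4*y - 5/4 to the basis.

The other S-polynomials (S(f_1,g_3), S(f_2,g_3)) all reduce to 0 modulo the current basis, so we have a Gröbner basis.
Inter-reduce: drop elements whose leading term is divisible by another's, tail-reduce, and make monic.
Reduced Gröbner basis: {x - y**2, y**3 - 2*y**2 - 1/4*y + 5/4}.

Buchberger on the second generating set:
h_1 = -12*x*y + 12*x + 12*y**2 + 3*y - 15, LT = x*y.
h_2 = -28*x*y + 14*x + 42*y**2 + 7*y - 35, LT = x*y.

S(h_1,h_2): lcm = x*y. S = -1/2*x + 1/2*y**2.
  reduce S modulo (h_1, h_2):
  remainder -1/2*x + 1/2*y**2 ≠ 0; add k_3 = -1/2*x + 1/2*y**2 to the basis.

S(h_1,k_3): lcm = x*y. S = -x + y**3 - y**2 - 1/4*y + 5/4.
  reduce S modulo (h_1, h_2, k_3):
  remainder y**3 - 2*y**2 - 1/4*y + 5/4 ≠ 0; add k_4 = y**3 - 2*y**2 - 1/4*y + 5/4 to the basis.

The other S-polynomials (S(h_2,k_3), S(h_1,k_4), S(h_2,k_4), S(k_3,k_4)) all reduce to 0 modulo the current basis, so we have a Gröbner basis.
Inter-reduce: drop elements whose leading term is divisible by another's, tail-reduce, and make monic.
Reduced Gröbner basis: {x - y**2, y**3 - 2*y**2 - 1/4*y + 5/4}.

Same reduced basis, so the two generating sets span the same ideal.

Yes, the ideals are equal.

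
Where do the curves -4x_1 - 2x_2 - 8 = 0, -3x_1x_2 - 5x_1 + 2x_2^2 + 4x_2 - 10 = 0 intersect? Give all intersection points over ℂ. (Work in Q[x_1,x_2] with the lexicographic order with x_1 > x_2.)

{(-3/14, -25/7), (-2, 0)}

Compute a lex Gröbner basis by Buchberger's algorithm.
f_1 = -4x_1 - 2x_2 - 8, LT = x_1.
f_2 = -3x_1x_2 - 5x_1 + 2x_2^2 + 4x_2 - 10, LT = x_1x_2.

S(f_1,f_2): lcm = x_1x_2. S = -5/3x_1 + 7/6x_2^2 + 10/3x_2 - 10/3.
  leading term x_1: subtract (5/12)·f_1 from -5/3x_1 + 7/6x_2^2 + 10/3x_2 - 10/3 → 7/6x_2^2 + 25/6x_2
  leading term x_2^2: no divisor's leading term divides it; move 7/6x_2^2 to the remainder.
  leading term x_2: no divisor's leading term divides it; move 25/6x_2 to the remainder.
  remainder 7/6x_2^2 + 25/6x_2 ≠ 0; add h_3 = 7/6x_2^2 + 25/6x_2 to the basis.

The other S-polynomials (S(f_1,h_3), S(f_2,h_3)) all reduce to 0 modulo the current basis, so we have a Gröbner basis.
Inter-reduce: drop elements whose leading term is divisible by another's, tail-reduce, and make monic.
Reduced Gröbner basis: {x_1 + 1/2x_2 + 2, x_2^2 + 25/7x_2}.

The lex basis is triangular: the last element involves only x_2. Solving x_2^2 + 25/7x_2 = 0 gives x_2 ∈ {-25/7, 0}; substituting each value into the earlier elements determines the remaining variables.
  x_2 = -25/7: the earlier basis element becomes x_1 + 3/14 = 0, giving x_1 = -3/14 — point (-3/14, -25/7).
  x_2 = 0: the earlier basis element becomes x_1 + 2 = 0, giving x_1 = -2 — point (-2, 0).
Check: every point annihilates each of the original generators.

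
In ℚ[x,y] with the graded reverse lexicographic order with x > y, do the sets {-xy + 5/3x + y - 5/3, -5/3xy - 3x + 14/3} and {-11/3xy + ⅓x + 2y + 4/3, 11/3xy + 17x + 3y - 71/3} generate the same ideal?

Equality of ideals is decidable: compute both reduced Gröbner bases (unique for the ordering) and check whether they agree.
Buchberger on the first generating set:
f_1 = -xy + 5/3x + y - 5/3, LT = xy.
f_2 = -5/3xy - 3x + 14/3, LT = xy.

S(f_1,f_2): lcm = xy. S = -52/15x - y + 67/15.
  reduce S modulo (f_1, f_2):
  remainder -52/15x - y + 67/15 ≠ 0; add g_3 = -52/15x - y + 67/15 to the basis.

S(f_1,g_3): lcm = xy. S = -15/52y² - 5/3x + 15/52y + 5/3.
  reduce S modulo (f_1, f_2, g_3):
  remainder -15/52y² + 10/13y - 25/52 ≠ 0; add g_4 = -15/52y² + 10/13y - 25/52 to the basis.

The other S-polynomials (S(f_2,g_3), S(f_1,g_4), S(f_2,g_4), S(g_3,g_4)) all reduce to 0 modulo the current basis, so we have a Gröbner basis.
Inter-reduce: drop elements whose leading term is divisible by another's, tail-reduce, and make monic.
Reduced Gröbner basis: {y² - 8/3y + 5/3, x + 15/52y - 67/52}.

Buchberger on the second generating set:
h_1 = -11/3xy + ⅓x + 2y + 4/3, LT = xy.
h_2 = 11/3xy + 17x + 3y - 71/3, LT = xy.

S(h_1,h_2): lcm = xy. S = -52/11x - 15/11y + 67/11.
  reduce S modulo (h_1, h_2):
  remainder -52/11x - 15/11y + 67/11 ≠ 0; add k_3 = -52/11x - 15/11y + 67/11 to the basis.

S(h_1,k_3): lcm = xy. S = -15/52y² - 1/11x + 425/572y - 4/11.
  reduce S modulo (h_1, h_2, k_3):
  remainder -15/52y² + 10/13y - 25/52 ≠ 0; add k_4 = -15/52y² + 10/13y - 25/52 to the basis.

The other S-polynomials (S(h_2,k_3), S(h_1,k_4), S(h_2,k_4), S(k_3,k_4)) all reduce to 0 modulo the current basis, so we have a Gröbner basis.
Inter-reduce: drop elements whose leading term is divisible by another's, tail-reduce, and make monic.
Reduced Gröbner basis: {y² - 8/3y + 5/3, x + 15/52y - 67/52}.

Same reduced basis, so the two generating sets span the same ideal.

Yes, the ideals are equal.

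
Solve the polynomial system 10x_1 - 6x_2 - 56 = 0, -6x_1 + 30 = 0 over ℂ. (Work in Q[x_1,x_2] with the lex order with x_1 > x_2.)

{(5, -1)}

Compute a lex Gröbner basis by Buchberger's algorithm.
f_1 = 10x_1 - 6x_2 - 56, LT = x_1.
f_2 = -6x_1 + 30, LT = x_1.

S(f_1,f_2): lcm = x_1. S = -3/5x_2 - 3/5.
  reduce S modulo (f_1, f_2):
  remainder -3/5x_2 - 3/5 ≠ 0; add h_3 = -3/5x_2 - 3/5 to the basis.

The other S-polynomials (S(f_1,h_3), S(f_2,h_3)) all reduce to 0 modulo the current basis, so we have a Gröbner basis.
Inter-reduce: drop elements whose leading term is divisible by another's, tail-reduce, and make monic.
Reduced Gröbner basis: {x_1 - 5, x_2 + 1}.

Elimination: the polynomial x_2 + 1 lies in the elimination ideal for x_2, so x_2 ∈ {-1}. For each such x_2, the remaining basis elements (now univariate) give the rest of the solution.
  x_2 = -1: the earlier basis element becomes x_1 - 5 = 0, giving x_1 = 5 — point (5, -1).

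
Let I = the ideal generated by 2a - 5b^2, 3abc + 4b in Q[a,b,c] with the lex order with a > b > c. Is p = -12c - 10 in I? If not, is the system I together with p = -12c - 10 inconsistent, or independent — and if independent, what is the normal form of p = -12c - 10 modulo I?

-12c - 10 is independent of I; its normal form modulo I is -12c - 10.

First compute the reduced Gröbner basis of I by Buchberger's algorithm.
f_1 = 2a - 5b^2, LT = a.
f_2 = 3abc + 4b, LT = abc.

S(f_1,f_2): lcm = abc. S = -5/2b^3c - 4/3b.
  leading term b^3c: no divisor's leading term divides it; move -5/2b^3c to the remainder.
  leading term b: no divisor's leading term divides it; move -4/3b to the remainder.
  remainder -5/2b^3c - 4/3b ≠ 0; add h_3 = -5/2b^3c - 4/3b to the basis.

The other S-polynomials (S(f_1,h_3), S(f_2,h_3)) all reduce to 0 modulo the current basis, so we have a Gröbner basis.
Inter-reduce: drop elements whose leading term is divisible by another's, tail-reduce, and make monic.
Reduced Gröbner basis: {a - 5/2b^2, b^3c + 8/15b}.
Label its elements g_1 = a - 5/2b^2, g_2 = b^3c + 8/15b.

Reduce p = -12c - 10 modulo G:
  leading term c: no divisor's leading term divides it; move -12c to the remainder.
  leading term 1: no divisor's leading term divides it; move -10 to the remainder.
  normal form = -12c - 10.
The normal form is nonzero, so p ∉ I. Since p minus its normal form lies in I, I + (p) = I + (r) where r = -12c - 10; decide whether this ideal is the whole ring.
Run Buchberger on G together with r (pairs among the g_i already reduce to 0 since G is a Gröbner basis):
g_1 = a - 5/2b^2, LT = a.
g_2 = b^3c + 8/15b, LT = b^3c.
r = -12c - 10, LT = c.

S(g_2,r): lcm = b^3c. S = -5/6b^3 + 8/15b.
  leading term b^3: no divisor's leading term divides it; move -5/6b^3 to the remainder.
  leading term b: no divisor's leading term divides it; move 8/15b to the remainder.
  remainder -5/6b^3 + 8/15b ≠ 0; add m_4 = -5/6b^3 + 8/15b to the basis.

The other S-polynomials (S(g_1,g_2), S(g_1,r), S(g_1,m_4), S(g_2,m_4), S(r,m_4)) all reduce to 0 modulo the current basis, so we have a Gröbner basis.
Inter-reduce: drop elements whose leading term is divisible by another's, tail-reduce, and make monic.
Reduced Gröbner basis: {a - 5/2b^2, b^3 - 16/25b, c + 5/6}.
The reduced Gröbner basis of I + (p) is {a - 5/2b^2, b^3 - 16/25b, c + 5/6} ≠ {1}, a proper ideal, so the enlarged system stays consistent: p is independent of I, with normal form -12c - 10.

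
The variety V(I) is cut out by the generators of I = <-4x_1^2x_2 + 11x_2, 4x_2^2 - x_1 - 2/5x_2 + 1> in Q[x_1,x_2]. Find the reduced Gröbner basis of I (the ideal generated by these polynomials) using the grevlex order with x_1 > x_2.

G = {x_1^3 - x_1^2 - 11/4x_1 + 11/4, x_1^2x_2 - 11/4x_2, x_2^2 - 1/4x_1 - 1/10x_2 + 1/4}

f_1 = -4x_1^2x_2 + 11x_2, LT = x_1^2x_2.
f_2 = 4x_2^2 - x_1 - 2/5x_2 + 1, LT = x_2^2.

S(f_1,f_2): lcm = x_1^2x_2^2. S = 1/4x_1^3 + 1/10x_1^2x_2 - 1/4x_1^2 - 11/4x_2^2.
  reduce S modulo (f_1, f_2):
  remainder 1/4x_1^3 - 1/4x_1^2 - 11/16x_1 + 11/16 ≠ 0; add g_3 = 1/4x_1^3 - 1/4x_1^2 - 11/16x_1 + 11/16 to the basis.

The other S-polynomials (S(f_1,g_3), S(f_2,g_3)) all reduce to 0 modulo the current basis, so we have a Gröbner basis.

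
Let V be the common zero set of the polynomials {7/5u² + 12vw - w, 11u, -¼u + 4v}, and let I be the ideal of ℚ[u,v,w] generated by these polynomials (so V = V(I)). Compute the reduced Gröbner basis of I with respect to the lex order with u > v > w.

G = {u, v, w}

f_1 = 7/5u² + 12vw - w, LT = u².
f_2 = 11u, LT = u.
f_3 = -¼u + 4v, LT = u.

S(f_1,f_2): lcm = u². S = 60/7vw - 5/7w.
  leading term vw: no divisor's leading term divides it; move 60/7vw to the remainder.
  leading term w: no divisor's leading term divides it; move -5/7w to the remainder.
  remainder 60/7vw - 5/7w ≠ 0; add g_4 = 60/7vw - 5/7w to the basis.

S(f_2,f_3): lcm = u. S = 16v.
  leading term v: no divisor's leading term divides it; move 16v to the remainder.
  remainder 16v ≠ 0; add g_5 = 16v to the basis.

S(g_4,g_5): lcm = vw. S = -1/12w.
  leading term w: no divisor's leading term divides it; move -1/12w to the remainder.
  remainder -1/12w ≠ 0; add g_6 = -1/12w to the basis.

The other S-polynomials (S(f_1,f_3), S(f_1,g_4), S(f_2,g_4), S(f_3,g_4), S(f_1,g_5), S(f_2,g_5), S(f_3,g_5), S(f_1,g_6), S(f_2,g_6), S(f_3,g_6), S(g_4,g_6), S(g_5,g_6)) all reduce to 0 modulo the current basis, so we have a Gröbner basis.
Inter-reduce: drop elements whose leading term is divisible by another's, tail-reduce, and make monic.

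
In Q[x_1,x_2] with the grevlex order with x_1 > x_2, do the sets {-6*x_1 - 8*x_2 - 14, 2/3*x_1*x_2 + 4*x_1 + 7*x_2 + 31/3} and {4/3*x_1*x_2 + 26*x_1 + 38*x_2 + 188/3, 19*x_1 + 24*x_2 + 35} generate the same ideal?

No, the ideals differ.

Two ideals are equal iff their reduced Gröbner bases coincide (the reduced basis is unique for a fixed ordering).
Buchberger on the first generating set:
f_1 = -6*x_1 - 8*x_2 - 14, LT = x_1.
f_2 = 2/3*x_1*x_2 + 4*x_1 + 7*x_2 + 31/3, LT = x_1*x_2.

S(f_1,f_2): lcm = x_1*x_2. S = 4/3*x_2**2 - 6*x_1 - 49/6*x_2 - 31/2.
  reduce S modulo (f_1, f_2):
  remainder 4/3*x_2**2 - 1/6*x_2 - 3/2 ≠ 0; add g_3 = 4/3*x_2**2 - 1/6*x_2 - 3/2 to the basis.

The other S-polynomials (S(f_1,g_3), S(f_2,g_3)) all reduce to 0 modulo the current basis, so we have a Gröbner basis.
Inter-reduce: drop elements whose leading term is divisible by another's, tail-reduce, and make monic.
Reduced Gröbner basis: {x_2**2 - 1/8*x_2 - 9/8, x_1 + 4/3*x_2 + 7/3}.

Buchberger on the second generating set:
h_1 = 4/3*x_1*x_2 + 26*x_1 + 38*x_2 + 188/3, LT = x_1*x_2.
h_2 = 19*x_1 + 24*x_2 + 35, LT = x_1.

S(h_1,h_2): lcm = x_1*x_2. S = -24/19*x_2**2 + 39/2*x_1 + 1013/38*x_2 + 47.
  reduce S modulo (h_1, h_2):
  remainder -24/19*x_2**2 + 77/38*x_2 + 421/38 ≠ 0; add k_3 = -24/19*x_2**2 + 77/38*x_2 + 421/38 to the basis.

The other S-polynomials (S(h_1,k_3), S(h_2,k_3)) all reduce to 0 modulo the current basis, so we have a Gröbner basis.
Inter-reduce: drop elements whose leading term is divisible by another's, tail-reduce, and make monic.
Reduced Gröbner basis: {x_2**2 - 77/48*x_2 - 421/48, x_1 + 24/19*x_2 + 35/19}.

Since the reduced bases disagree, the two ideals are not the same.
The same test decides containment: I ⊆ J iff every generator of I reduces to 0 modulo a Gröbner basis of J.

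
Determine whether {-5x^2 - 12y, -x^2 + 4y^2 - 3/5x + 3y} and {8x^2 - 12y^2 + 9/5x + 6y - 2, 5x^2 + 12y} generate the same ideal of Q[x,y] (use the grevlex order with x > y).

Equality of ideals is decidable: compute both reduced Gröbner bases (unique for the ordering) and check whether they agree.
Buchberger on the first generating set:
f_1 = -5x^2 - 12y, LT = x^2.
f_2 = -x^2 + 4y^2 - 3/5x + 3y, LT = x^2.

S(f_1,f_2): lcm = x^2. S = 4y^2 - 3/5x + 27/5y.
  leading term y^2: no divisor's leading term divides it; move 4y^2 to the remainder.
  leading term x: no divisor's leading term divides it; move -3/5x to the remainder.
  leading term y: no divisor's leading term divides it; move 27/5y to the remainder.
  remainder 4y^2 - 3/5x + 27/5y ≠ 0; add g_3 = 4y^2 - 3/5x + 27/5y to the basis.

S(f_1,g_3): leading monomials are coprime, so the S-polynomial reduces to 0 (Buchberger's first criterion).
S(f_2,g_3): leading monomials are coprime, so the S-polynomial reduces to 0 (Buchberger's first criterion).
Every S-polynomial of the final basis reduces to 0, so we have a Gröbner basis.
Inter-reduce: drop elements whose leading term is divisible by another's, tail-reduce, and make monic.
Reduced Gröbner basis: {x^2 + 12/5y, y^2 - 3/20x + 27/20y}.

Buchberger on the second generating set:
h_1 = 8x^2 - 12y^2 + 9/5x + 6y - 2, LT = x^2.
h_2 = 5x^2 + 12y, LT = x^2.

S(h_1,h_2): lcm = x^2. S = -3/2y^2 + 9/40x - 33/20y - 1/4.
  leading term y^2: no divisor's leading term divides it; move -3/2y^2 to the remainder.
  leading term x: no divisor's leading term divides it; move 9/40x to the remainder.
  leading term y: no divisor's leading term divides it; move -33/20y to the remainder.
  leading term 1: no divisor's leading term divides it; move -1/4 to the remainder.
  remainder -3/2y^2 + 9/40x - 33/20y - 1/4 ≠ 0; add k_3 = -3/2y^2 + 9/40x - 33/20y - 1/4 to the basis.

S(h_1,k_3): leading monomials are coprime, so the S-polynomial reduces to 0 (Buchberger's first criterion).
S(h_2,k_3): leading monomials are coprime, so the S-polynomial reduces to 0 (Buchberger's first criterion).
Every S-polynomial of the final basis reduces to 0, so we have a Gröbner basis.
Inter-reduce: drop elements whose leading term is divisible by another's, tail-reduce, and make monic.
Reduced Gröbner basis: {x^2 + 12/5y, y^2 - 3/20x + 11/10y + 1/6}.

Since the reduced bases disagree, the two ideals are not the same.

No, the ideals differ.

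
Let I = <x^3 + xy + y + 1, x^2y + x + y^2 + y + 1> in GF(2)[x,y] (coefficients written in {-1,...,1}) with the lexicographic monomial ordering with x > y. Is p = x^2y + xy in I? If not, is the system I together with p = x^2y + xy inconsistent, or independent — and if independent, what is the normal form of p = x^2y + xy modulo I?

First compute the reduced Gröbner basis of I by Buchberger's algorithm.
f_1 = x^3 + xy + y + 1, LT = x^3.
f_2 = x^2y + x + y^2 + y + 1, LT = x^2y.

S(f_1,f_2): lcm = x^3y. S = x^2 + xy + x + y^2 + y.
  leading term x^2: no divisor's leading term divides it; move x^2 to the remainder.
  leading term xy: no divisor's leading term divides it; move xy to the remainder.
  leading term x: no divisor's leading term divides it; move x to the remainder.
  leading term y^2: no divisor's leading term divides it; move y^2 to the remainder.
  leading term y: no divisor's leading term divides it; move y to the remainder.
  remainder x^2 + xy + x + y^2 + y ≠ 0; add h_3 = x^2 + xy + x + y^2 + y to the basis.

S(f_1,h_3): lcm = x^3. S = x^2y + x^2 + xy^2 + y + 1.
  leading term x^2y: subtract (1)·f_2 from x^2y + x^2 + xy^2 + y + 1 → x^2 + xy^2 + x + y^2
  leading term x^2: subtract (1)·h_3 from x^2 + xy^2 + x + y^2 → xy^2 + xy + y
  leading term xy^2: no divisor's leading term divides it; move xy^2 to the remainder.
  leading term xy: no divisor's leading term divides it; move xy to the remainder.
  leading term y: no divisor's leading term divides it; move y to the remainder.
  remainder xy^2 + xy + y ≠ 0; add h_4 = xy^2 + xy + y to the basis.

S(f_2,h_3): lcm = x^2y. S = xy^2 + xy + x + y^3 + y + 1.
  leading term xy^2: subtract (1)·h_4 from xy^2 + xy + x + y^3 + y + 1 → x + y^3 + 1
  leading term x: no divisor's leading term divides it; move x to the remainder.
  leading term y^3: no divisor's leading term divides it; move y^3 to the remainder.
  leading term 1: no divisor's leading term divides it; move 1 to the remainder.
  remainder x + y^3 + 1 ≠ 0; add h_5 = x + y^3 + 1 to the basis.

S(h_4,h_5): lcm = xy^2. S = xy + y^5 + y^2 + y.
  leading term xy: subtract (y)·h_5 from xy + y^5 + y^2 + y → y^5 + y^4 + y^2
  leading term y^5: no divisor's leading term divides it; move y^5 to the remainder.
  leading term y^4: no divisor's leading term divides it; move y^4 to the remainder.
  leading term y^2: no divisor's leading term divides it; move y^2 to the remainder.
  remainder y^5 + y^4 + y^2 ≠ 0; add h_6 = y^5 + y^4 + y^2 to the basis.

The other S-polynomials (S(f_1,h_4), S(f_2,h_4), S(h_3,h_4), S(f_1,h_5), S(f_2,h_5), S(h_3,h_5), S(f_1,h_6), S(f_2,h_6), S(h_3,h_6), S(h_4,h_6), S(h_5,h_6)) all reduce to 0 modulo the current basis, so we have a Gröbner basis.
Inter-reduce: drop elements whose leading term is divisible by another's, tail-reduce, and make monic.
Reduced Gröbner basis: {x + y^3 + 1, y^5 + y^4 + y^2}.
Label its elements g_1 = x + y^3 + 1, g_2 = y^5 + y^4 + y^2.

Reduce p = x^2y + xy modulo G:
  leading term x^2y: subtract (xy)·g_1 from x^2y + xy → xy^4
  leading term xy^4: subtract (y^4)·g_1 from xy^4 → y^7 + y^4
  leading term y^7: subtract (y^2)·g_2 from y^7 + y^4 → y^6
  leading term y^6: subtract (y)·g_2 from y^6 → y^5 + y^3
  leading term y^5: subtract (1)·g_2 from y^5 + y^3 → y^4 + y^3 + y^2
  leading term y^4: no divisor's leading term divides it; move y^4 to the remainder.
  leading term y^3: no divisor's leading term divides it; move y^3 to the remainder.
  leading term y^2: no divisor's leading term divides it; move y^2 to the remainder.
  normal form = y^4 + y^3 + y^2.
The normal form is nonzero, so p ∉ I. Since p minus its normal form lies in I, I + (p) = I + (r) where r = y^4 + y^3 + y^2; decide whether this ideal is the whole ring.
Run Buchberger on G together with r (pairs among the g_i already reduce to 0 since G is a Gröbner basis):
g_1 = x + y^3 + 1, LT = x.
g_2 = y^5 + y^4 + y^2, LT = y^5.
r = y^4 + y^3 + y^2, LT = y^4.

S(g_2,r): lcm = y^5. S = y^3 + y^2.
  leading term y^3: no divisor's leading term divides it; move y^3 to the remainder.
  leading term y^2: no divisor's leading term divides it; move y^2 to the remainder.
  remainder y^3 + y^2 ≠ 0; add m_4 = y^3 + y^2 to the basis.

S(g_2,m_4): lcm = y^5. S = y^2.
  leading term y^2: no divisor's leading term divides it; move y^2 to the remainder.
  remainder y^2 ≠ 0; add m_5 = y^2 to the basis.

The other S-polynomials (S(g_1,g_2), S(g_1,r), S(g_1,m_4), S(r,m_4), S(g_1,m_5), S(g_2,m_5), S(r,m_5), S(m_4,m_5)) all reduce to 0 modulo the current basis, so we have a Gröbner basis.
Inter-reduce: drop elements whose leading term is divisible by another's, tail-reduce, and make monic.
Reduced Gröbner basis: {x + 1, y^2}.
The reduced Gröbner basis of I + (p) is {x + 1, y^2} ≠ {1}, a proper ideal, so the enlarged system stays consistent: p is independent of I, with normal form y^4 + y^3 + y^2.

x^2y + xy is independent of I; its normal form modulo I is y^4 + y^3 + y^2.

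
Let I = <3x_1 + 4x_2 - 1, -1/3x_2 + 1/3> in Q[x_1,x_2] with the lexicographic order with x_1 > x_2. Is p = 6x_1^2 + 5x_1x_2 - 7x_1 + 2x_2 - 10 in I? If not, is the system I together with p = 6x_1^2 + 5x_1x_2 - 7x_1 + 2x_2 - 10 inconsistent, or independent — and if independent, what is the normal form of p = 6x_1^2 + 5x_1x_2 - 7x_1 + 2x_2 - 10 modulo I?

6x_1^2 + 5x_1x_2 - 7x_1 + 2x_2 - 10 lies in I (it reduces to 0).

First compute the reduced Gröbner basis of I by Buchberger's algorithm.
f_1 = 3x_1 + 4x_2 - 1, LT = x_1.
f_2 = -1/3x_2 + 1/3, LT = x_2.

S(f_1,f_2): leading monomials are coprime, so the S-polynomial reduces to 0 (Buchberger's first criterion).
Every S-polynomial of the final basis reduces to 0, so we have a Gröbner basis.
Inter-reduce: drop elements whose leading term is divisible by another's, tail-reduce, and make monic.
Reduced Gröbner basis: {x_1 + 1, x_2 - 1}.
Label its elements g_1 = x_1 + 1, g_2 = x_2 - 1.

Reduce p = 6x_1^2 + 5x_1x_2 - 7x_1 + 2x_2 - 10 modulo G:
  leading term x_1^2: subtract (6x_1)·g_1 from 6x_1^2 + 5x_1x_2 - 7x_1 + 2x_2 - 10 → 5x_1x_2 - 13x_1 + 2x_2 - 10
  leading term x_1x_2: subtract (5x_2)·g_1 from 5x_1x_2 - 13x_1 + 2x_2 - 10 → -13x_1 - 3x_2 - 10
  leading term x_1: subtract (-13)·g_1 from -13x_1 - 3x_2 - 10 → -3x_2 + 3
  leading term x_2: subtract (-3)·g_2 from -3x_2 + 3 → 0
  normal form = 0.
Since the normal form is 0, p ∈ I.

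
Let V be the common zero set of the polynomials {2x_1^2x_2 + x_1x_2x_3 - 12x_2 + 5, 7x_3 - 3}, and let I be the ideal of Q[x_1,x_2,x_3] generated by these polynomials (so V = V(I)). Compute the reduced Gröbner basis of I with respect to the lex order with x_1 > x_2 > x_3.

f_1 = 2x_1^2x_2 + x_1x_2x_3 - 12x_2 + 5, LT = x_1^2x_2.
f_2 = 7x_3 - 3, LT = x_3.

The S-polynomials (S(f_1,f_2)) all reduce to 0 modulo the current basis, so we have a Gröbner basis.

G = {x_1^2x_2 + 3/14x_1x_2 - 6x_2 + 5/2, x_3 - 3/7}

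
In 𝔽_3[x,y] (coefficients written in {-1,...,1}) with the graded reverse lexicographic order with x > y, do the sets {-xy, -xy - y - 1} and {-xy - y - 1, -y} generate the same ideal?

No, the ideals differ.

Since reduced Gröbner bases are canonical representatives of ideals under a given ordering, it suffices to compute and compare them.
Buchberger on the first generating set:
f_1 = -xy, LT = xy.
f_2 = -xy - y - 1, LT = xy.

S(f_1,f_2): lcm = xy. S = -y - 1.
  leading term y: no divisor's leading term divides it; move -y to the remainder.
  leading term 1: no divisor's leading term divides it; move -1 to the remainder.
  remainder -y - 1 ≠ 0; add g_3 = -y - 1 to the basis.

S(f_1,g_3): lcm = xy. S = -x.
  leading term x: no divisor's leading term divides it; move -x to the remainder.
  remainder -x ≠ 0; add g_4 = -x to the basis.

The other S-polynomials (S(f_2,g_3), S(f_1,g_4), S(f_2,g_4), S(g_3,g_4)) all reduce to 0 modulo the current basis, so we have a Gröbner basis.
Inter-reduce: drop elements whose leading term is divisible by another's, tail-reduce, and make monic.
Reduced Gröbner basis: {x, y + 1}.

Buchberger on the second generating set:
h_1 = -xy - y - 1, LT = xy.
h_2 = -y, LT = y.

S(h_1,h_2): lcm = xy. S = y + 1.
  leading term y: subtract (-1)·h_2 from y + 1 → 1
  leading term 1: no divisor's leading term divides it; move 1 to the remainder.
  remainder 1 ≠ 0; add k_3 = 1 to the basis.

The other S-polynomials (S(h_1,k_3), S(h_2,k_3)) all reduce to 0 modulo the current basis, so we have a Gröbner basis.
Inter-reduce: drop elements whose leading term is divisible by another's, tail-reduce, and make monic.
Reduced Gröbner basis: {1}.

The bases are distinct; the ideals are different.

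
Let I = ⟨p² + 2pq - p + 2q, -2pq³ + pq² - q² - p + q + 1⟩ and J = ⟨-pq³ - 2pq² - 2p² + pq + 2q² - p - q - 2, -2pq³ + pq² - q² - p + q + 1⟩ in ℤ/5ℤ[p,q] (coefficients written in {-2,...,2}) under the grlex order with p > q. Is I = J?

Since reduced Gröbner bases are canonical representatives of ideals under a given ordering, it suffices to compute and compare them.
Buchberger on the first generating set:
f_1 = p² + 2pq - p + 2q, LT = p².
f_2 = -2pq³ + pq² - q² - p + q + 1, LT = pq³.

S(f_1,f_2): lcm = p²q³. S = 2pq⁴ - 2p²q² - pq³ + 2q⁴ + 2pq² + 2p² - 2pq - 2p.
  leading term pq⁴: subtract (-q)·f_2 from 2pq⁴ - 2p²q² - pq³ + 2q⁴ + 2pq² + 2p² - 2pq - 2p → -2p²q² + 2q⁴ + 2pq² - q³ + 2p² + 2pq + q² - 2p + q
  leading term p²q²: subtract (-2q²)·f_1 from -2p²q² + 2q⁴ + 2pq² - q³ + 2p² + 2pq + q² - 2p + q → -pq³ + 2q⁴ - 2q³ + 2p² + 2pq + q² - 2p + q
  leading term pq³: subtract (-2)·f_2 from -pq³ + 2q⁴ - 2q³ + 2p² + 2pq + q² - 2p + q → 2q⁴ + 2pq² - 2q³ + 2p² + 2pq - q² + p - 2q + 2
  leading term q⁴: no divisor's leading term divides it; move 2q⁴ to the remainder.
  leading term pq²: no divisor's leading term divides it; move 2pq² to the remainder.
  leading term q³: no divisor's leading term divides it; move -2q³ to the remainder.
  leading term p²: subtract (2)·f_1 from 2p² + 2pq - q² + p - 2q + 2 → -2pq - q² - 2p - q + 2
  leading term pq: no divisor's leading term divides it; move -2pq to the remainder.
  leading term q²: no divisor's leading term divides it; move -q² to the remainder.
  leading term p: no divisor's leading term divides it; move -2p to the remainder.
  leading term q: no divisor's leading term divides it; move -q to the remainder.
  leading term 1: no divisor's leading term divides it; move 2 to the remainder.
  remainder 2q⁴ + 2pq² - 2q³ - 2pq - q² - 2p - q + 2 ≠ 0; add g_3 = 2q⁴ + 2pq² - 2q³ - 2pq - q² - 2p - q + 2 to the basis.

The other S-polynomials (S(f_1,g_3), S(f_2,g_3)) all reduce to 0 modulo the current basis, so we have a Gröbner basis.
Inter-reduce: drop elements whose leading term is divisible by another's, tail-reduce, and make monic.
Reduced Gröbner basis: {pq³ + 2pq² - 2q² - 2p + 2q + 2, q⁴ + pq² - q³ - pq + 2q² - p + 2q + 1, p² + 2pq - p + 2q}.

Buchberger on the second generating set:
h_1 = -pq³ - 2pq² - 2p² + pq + 2q² - p - q - 2, LT = pq³.
h_2 = -2pq³ + pq² - q² - p + q + 1, LT = pq³.

S(h_1,h_2): lcm = pq³. S = 2p² - pq - 2p - q.
  leading term p²: no divisor's leading term divides it; move 2p² to the remainder.
  leading term pq: no divisor's leading term divides it; move -pq to the remainder.
  leading term p: no divisor's leading term divides it; move -2p to the remainder.
  leading term q: no divisor's leading term divides it; move -q to the remainder.
  remainder 2p² - pq - 2p - q ≠ 0; add k_3 = 2p² - pq - 2p - q to the basis.

S(h_1,k_3): lcm = p²q³. S = -2pq⁴ + 2p²q² + pq³ - 2q⁴ + 2p³ - p²q - 2pq² + p² + pq + 2p.
  leading term pq⁴: subtract (2q)·h_1 from -2pq⁴ + 2p²q² + pq³ - 2q⁴ + 2p³ - p²q - 2pq² + p² + pq + 2p → 2p²q² - 2q⁴ + 2p³ - 2p²q + pq² + q³ + p² - 2pq + 2q² + 2p - q
  leading term p²q²: subtract (q²)·k_3 from 2p²q² - 2q⁴ + 2p³ - 2p²q + pq² + q³ + p² - 2pq + 2q² + 2p - q → pq³ - 2q⁴ + 2p³ - 2p²q - 2pq² + 2q³ + p² - 2pq + 2q² + 2p - q
  leading term pq³: subtract (-1)·h_1 from pq³ - 2q⁴ + 2p³ - 2p²q - 2pq² + 2q³ + p² - 2pq + 2q² + 2p - q → -2q⁴ + 2p³ - 2p²q + pq² + 2q³ - p² - pq - q² + p - 2q - 2
  leading term q⁴: no divisor's leading term divides it; move -2q⁴ to the remainder.
  leading term p³: subtract (p)·k_3 from 2p³ - 2p²q + pq² + 2q³ - p² - pq - q² + p - 2q - 2 → -p²q + pq² + 2q³ + p² - q² + p - 2q - 2
  leading term p²q: subtract (2q)·k_3 from -p²q + pq² + 2q³ + p² - q² + p - 2q - 2 → -2pq² + 2q³ + p² - pq + q² + p - 2q - 2
  leading term pq²: no divisor's leading term divides it; move -2pq² to the remainder.
  leading term q³: no divisor's leading term divides it; move 2q³ to the remainder.
  leading term p²: subtract (-2)·k_3 from p² - pq + q² + p - 2q - 2 → 2pq + q² + 2p + q - 2
  leading term pq: no divisor's leading term divides it; move 2pq to the remainder.
  leading term q²: no divisor's leading term divides it; move q² to the remainder.
  leading term p: no divisor's leading term divides it; move 2p to the remainder.
  leading term q: no divisor's leading term divides it; move q to the remainder.
  leading term 1: no divisor's leading term divides it; move -2 to the remainder.
  remainder -2q⁴ - 2pq² + 2q³ + 2pq + q² + 2p + q - 2 ≠ 0; add k_4 = -2q⁴ - 2pq² + 2q³ + 2pq + q² + 2p + q - 2 to the basis.

The other S-polynomials (S(h_2,k_3), S(h_1,k_4), S(h_2,k_4), S(k_3,k_4)) all reduce to 0 modulo the current basis, so we have a Gröbner basis.
Inter-reduce: drop elements whose leading term is divisible by another's, tail-reduce, and make monic.
Reduced Gröbner basis: {pq³ + 2pq² - 2q² - 2p + 2q + 2, q⁴ + pq² - q³ - pq + 2q² - p + 2q + 1, p² + 2pq - p + 2q}.

The two bases agree; hence the ideals are identical.
The choice of monomial ordering does not affect the verdict — as long as both bases are computed under the same ordering, their equality decides ideal equality.

Yes, the ideals are equal.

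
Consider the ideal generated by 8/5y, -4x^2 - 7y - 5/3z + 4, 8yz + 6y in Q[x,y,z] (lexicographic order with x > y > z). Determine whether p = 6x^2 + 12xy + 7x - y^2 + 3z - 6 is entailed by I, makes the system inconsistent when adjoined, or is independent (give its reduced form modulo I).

First compute the reduced Gröbner basis of I by Buchberger's algorithm.
f_1 = 8/5y, LT = y.
f_2 = -4x^2 - 7y - 5/3z + 4, LT = x^2.
f_3 = 8yz + 6y, LT = yz.

S(f_1,f_2): leading monomials are coprime, so the S-polynomial reduces to 0 (Buchberger's first criterion).
S(f_1,f_3): lcm = yz. S = -3/4y.
  leading term y: subtract (-15/32)·f_1 from -3/4y → 0
  remainder 0.

S(f_2,f_3): leading monomials are coprime, so the S-polynomial reduces to 0 (Buchberger's first criterion).
Every S-polynomial of the final basis reduces to 0, so we have a Gröbner basis.
Inter-reduce: drop elements whose leading term is divisible by another's, tail-reduce, and make monic.
Reduced Gröbner basis: {x^2 + 5/12z - 1, y}.
Label its elements g_1 = x^2 + 5/12z - 1, g_2 = y.

Reduce p = 6x^2 + 12xy + 7x - y^2 + 3z - 6 modulo G:
  leading term x^2: subtract (6)·g_1 from 6x^2 + 12xy + 7x - y^2 + 3z - 6 → 12xy + 7x - y^2 + 1/2z
  leading term xy: subtract (12x)·g_2 from 12xy + 7x - y^2 + 1/2z → 7x - y^2 + 1/2z
  leading term x: no divisor's leading term divides it; move 7x to the remainder.
  leading term y^2: subtract (-y)·g_2 from -y^2 + 1/2z → 1/2z
  leading term z: no divisor's leading term divides it; move 1/2z to the remainder.
  normal form = 7x + 1/2z.
The normal form is nonzero, so p ∉ I. Since p minus its normal form lies in I, I + (p) = I + (r) where r = 7x + 1/2z; decide whether this ideal is the whole ring.
Run Buchberger on G together with r (pairs among the g_i already reduce to 0 since G is a Gröbner basis):
g_1 = x^2 + 5/12z - 1, LT = x^2.
g_2 = y, LT = y.
r = 7x + 1/2z, LT = x.

S(g_1,g_2): leading monomials are coprime, so the S-polynomial reduces to 0 (Buchberger's first criterion).
S(g_1,r): lcm = x^2. S = -1/14xz + 5/12z - 1.
  leading term xz: subtract (-1/98z)·r from -1/14xz + 5/12z - 1 → 1/196z^2 + 5/12z - 1
  leading term z^2: no divisor's leading term divides it; move 1/196z^2 to the remainder.
  leading term z: no divisor's leading term divides it; move 5/12z to the remainder.
  leading term 1: no divisor's leading term divides it; move -1 to the remainder.
  remainder 1/196z^2 + 5/12z - 1 ≠ 0; add m_4 = 1/196z^2 + 5/12z - 1 to the basis.

S(g_2,r): leading monomials are coprime, so the S-polynomial reduces to 0 (Buchberger's first criterion).
S(g_1,m_4): leading monomials are coprime, so the S-polynomial reduces to 0 (Buchberger's first criterion).
S(g_2,m_4): leading monomials are coprime, so the S-polynomial reduces to 0 (Buchberger's first criterion).
S(r,m_4): leading monomials are coprime, so the S-polynomial reduces to 0 (Buchberger's first criterion).
Every S-polynomial of the final basis reduces to 0, so we have a Gröbner basis.
Inter-reduce: drop elements whose leading term is divisible by another's, tail-reduce, and make monic.
Reduced Gröbner basis: {x + 1/14z, y, z^2 + 245/3z - 196}.
The reduced Gröbner basis of I + (p) is {x + 1/14z, y, z^2 + 245/3z - 196} ≠ {1}, a proper ideal, so the enlarged system stays consistent: p is independent of I, with normal form 7x + 1/2z.

Ideal membership is decidable via reduction modulo a Gröbner basis.

6x^2 + 12xy + 7x - y^2 + 3z - 6 is independent of I; its normal form modulo I is 7x + 1/2z.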